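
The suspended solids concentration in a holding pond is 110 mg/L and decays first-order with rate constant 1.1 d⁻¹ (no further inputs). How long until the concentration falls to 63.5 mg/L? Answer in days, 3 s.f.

0.499 d

t = ln(C₀/C)/k = ln(110/63.5)/1.1 = 0.5494/1.1 = 0.4995 d.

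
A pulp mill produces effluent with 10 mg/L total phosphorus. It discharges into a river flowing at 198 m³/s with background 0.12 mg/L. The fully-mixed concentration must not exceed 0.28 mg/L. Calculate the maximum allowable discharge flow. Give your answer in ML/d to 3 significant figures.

Mass balance at complete mixing: C_std·(Q_w + Q_r) = Q_w·C_e + Q_r·C_b.
Rearranging, Q_w = Q_r·(C_std − C_b)/(C_e − C_std) = 198·(0.28 − 0.12) / (10 − 0.28) = 3.259 m³/s.
= 281.6 ML/d.

282 ML/d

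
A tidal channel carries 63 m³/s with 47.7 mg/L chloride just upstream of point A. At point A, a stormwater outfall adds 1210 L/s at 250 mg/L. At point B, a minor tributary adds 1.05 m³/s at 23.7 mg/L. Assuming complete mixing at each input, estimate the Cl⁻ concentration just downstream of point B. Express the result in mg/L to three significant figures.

1210 L/s = 1.21 m³/s.
After input A: C = (63·47.7 + 1.21·250) / 64.21 = 51.51 mg/L.
After input B: C = (64.21·51.51 + 1.05·23.7) / 65.26 = 51.06 mg/L.

51.1 mg/L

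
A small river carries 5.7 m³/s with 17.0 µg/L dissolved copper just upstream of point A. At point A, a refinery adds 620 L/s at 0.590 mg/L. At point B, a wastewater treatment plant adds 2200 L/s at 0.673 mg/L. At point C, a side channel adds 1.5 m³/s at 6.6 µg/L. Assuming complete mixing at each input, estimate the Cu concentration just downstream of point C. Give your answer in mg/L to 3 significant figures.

17.0 µg/L = 0.017 mg/L.
620 L/s = 0.62 m³/s.
After input A: C = (5.7·0.017 + 0.62·0.59) / 6.32 = 0.07321 mg/L.
2200 L/s = 2.2 m³/s.
After input B: C = (6.32·0.07321 + 2.2·0.673) / 8.52 = 0.2281 mg/L.
6.6 µg/L = 0.0066 mg/L.
After input C: C = (8.52·0.2281 + 1.5·0.0066) / 10.02 = 0.1949 mg/L.

0.195 mg/L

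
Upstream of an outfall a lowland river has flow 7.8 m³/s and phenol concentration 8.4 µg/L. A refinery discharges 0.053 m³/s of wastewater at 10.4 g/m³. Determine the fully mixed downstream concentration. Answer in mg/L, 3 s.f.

8.4 µg/L = 0.0084 mg/L.
Flow-weighted mixing gives C = (0.053·10.4 + 7.8·0.0084) / (0.053 + 7.8) = 0.6167/7.853 = 0.07853 mg/L.

0.0785 mg/L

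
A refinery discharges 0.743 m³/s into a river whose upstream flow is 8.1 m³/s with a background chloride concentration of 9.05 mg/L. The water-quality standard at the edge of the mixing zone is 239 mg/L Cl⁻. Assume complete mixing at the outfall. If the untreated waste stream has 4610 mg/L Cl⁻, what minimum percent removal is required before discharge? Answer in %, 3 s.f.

Mass balance: 239·8.843 = 0.743·Cₑ + 8.1·9.05.
Cₑ = (2113 − 73.31) / 0.743 = 2746 mg/L.
Required removal = 1 − 2746/4610 = 40.44 %.

40.4 %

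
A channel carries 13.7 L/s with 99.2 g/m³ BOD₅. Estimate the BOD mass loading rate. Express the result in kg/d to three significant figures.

13.7 L/s = 0.0137 m³/s.
Mass flux = Q·C = 0.0137 m³/s × 99.2 g/m³ = 1.359 g/s.
= 1.359 g/s × 86.4 = 117.4 kg/d.

117 kg/d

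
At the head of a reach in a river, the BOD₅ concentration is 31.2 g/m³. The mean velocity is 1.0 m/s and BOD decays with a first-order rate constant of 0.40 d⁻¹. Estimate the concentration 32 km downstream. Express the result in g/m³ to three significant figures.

26.9 g/m³

Travel time t = 32 km / 1.0 m/s = 3.2e+04/1.0 = 3.2e+04 s = 0.3704 d.
First-order decay: C = 31.2·exp(−0.40·0.3704) = 31.2·0.8623 = 26.9 g/m³.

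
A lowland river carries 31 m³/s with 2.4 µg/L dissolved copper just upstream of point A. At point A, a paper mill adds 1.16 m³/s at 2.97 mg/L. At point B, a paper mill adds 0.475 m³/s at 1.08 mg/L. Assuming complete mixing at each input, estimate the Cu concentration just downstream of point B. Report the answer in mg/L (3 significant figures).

2.4 µg/L = 0.0024 mg/L.
After input A: C = (31·0.0024 + 1.16·2.97) / 32.16 = 0.1094 mg/L.
After input B: C = (32.16·0.1094 + 0.475·1.08) / 32.63 = 0.1236 mg/L.

0.124 mg/L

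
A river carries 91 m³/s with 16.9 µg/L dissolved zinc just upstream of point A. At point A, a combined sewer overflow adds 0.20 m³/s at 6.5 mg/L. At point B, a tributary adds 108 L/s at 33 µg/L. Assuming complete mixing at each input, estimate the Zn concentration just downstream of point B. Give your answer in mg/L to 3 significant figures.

16.9 µg/L = 0.0169 mg/L.
After input A: C = (91·0.0169 + 0.2·6.5) / 91.2 = 0.03112 mg/L.
108 L/s = 0.108 m³/s.
33 µg/L = 0.033 mg/L.
After input B: C = (91.2·0.03112 + 0.108·0.033) / 91.31 = 0.03112 mg/L.

0.0311 mg/L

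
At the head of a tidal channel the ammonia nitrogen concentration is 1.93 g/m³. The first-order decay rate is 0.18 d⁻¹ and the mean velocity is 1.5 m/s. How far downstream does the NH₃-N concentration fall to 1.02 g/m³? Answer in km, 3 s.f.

From C = C₀·e^(−kt), t = ln(C₀/C)/k = ln(1.93/1.02)/0.18 = 0.6377/0.18 = 3.543 d.
Distance = v·t = 1.5 m/s × 3.061e+05 s = 4.592e+05 m = 459.2 km.

459 km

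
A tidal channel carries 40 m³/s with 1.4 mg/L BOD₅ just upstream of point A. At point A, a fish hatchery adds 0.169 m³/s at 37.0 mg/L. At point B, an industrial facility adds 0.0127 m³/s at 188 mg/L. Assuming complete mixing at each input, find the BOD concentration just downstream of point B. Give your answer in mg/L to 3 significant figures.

1.61 mg/L

After input A: C = (40·1.4 + 0.169·37) / 40.17 = 1.55 mg/L.
After input B: C = (40.17·1.55 + 0.0127·188) / 40.18 = 1.609 mg/L.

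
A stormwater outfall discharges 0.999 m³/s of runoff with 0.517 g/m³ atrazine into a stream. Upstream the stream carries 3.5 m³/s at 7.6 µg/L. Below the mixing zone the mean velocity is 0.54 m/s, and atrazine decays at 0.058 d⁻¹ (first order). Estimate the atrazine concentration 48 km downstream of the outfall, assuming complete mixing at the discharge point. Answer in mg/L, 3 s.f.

0.114 mg/L

7.6 µg/L = 0.0076 mg/L.
After complete mixing, C₀ = (0.999·0.517 + 3.5·0.0076) / 4.499 = 0.1207 mg/L.
Travel time t = 4.8e+04 m / 0.54 m/s = 8.889e+04 s = 1.029 d.
C = 0.1207·exp(−0.058·1.029) = 0.1207·0.9421 = 0.1137 mg/L.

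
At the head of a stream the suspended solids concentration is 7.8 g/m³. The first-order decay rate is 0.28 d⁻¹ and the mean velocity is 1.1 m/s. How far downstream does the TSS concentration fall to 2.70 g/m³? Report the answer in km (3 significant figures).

360 km

From C = C₀·e^(−kt), t = ln(C₀/C)/k = ln(7.8/2.70)/0.28 = 1.061/0.28 = 3.789 d.
Distance = v·t = 1.1 m/s × 3.274e+05 s = 3.601e+05 m = 360.1 km.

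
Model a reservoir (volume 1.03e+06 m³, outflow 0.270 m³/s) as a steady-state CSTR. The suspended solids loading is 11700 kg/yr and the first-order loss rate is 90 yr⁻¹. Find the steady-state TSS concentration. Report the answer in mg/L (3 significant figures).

Outflow Q = 0.270 m³/s × 3.156e+07 s/yr = 8.521e+06 m³/yr.
Steady-state CSTR mass balance: W = Q·C + k·V·C, so C = W/(Q + kV).
Q + kV = 8.521e+06 + 90·1.03e+06 = 1.012e+08 m³/yr.
C = 11700/1.012e+08 = 0.0001156 kg/m³ = 0.1156 mg/L.

0.116 mg/L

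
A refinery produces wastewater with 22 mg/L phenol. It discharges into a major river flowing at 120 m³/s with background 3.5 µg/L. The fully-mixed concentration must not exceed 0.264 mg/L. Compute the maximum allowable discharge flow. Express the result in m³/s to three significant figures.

3.5 µg/L = 0.0035 mg/L.
Mass balance at complete mixing: C_std·(Q_w + Q_r) = Q_w·C_e + Q_r·C_b.
Rearranging, Q_w = Q_r·(C_std − C_b)/(C_e − C_std) = 120·(0.264 − 0.0035) / (22 − 0.264) = 1.438 m³/s.

1.44 m³/s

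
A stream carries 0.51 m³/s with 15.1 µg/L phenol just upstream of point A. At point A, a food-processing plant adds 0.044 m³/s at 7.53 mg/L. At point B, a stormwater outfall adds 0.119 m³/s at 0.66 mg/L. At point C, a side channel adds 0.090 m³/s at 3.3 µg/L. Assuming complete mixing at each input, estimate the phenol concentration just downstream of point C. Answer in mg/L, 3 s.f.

15.1 µg/L = 0.0151 mg/L.
After input A: C = (0.51·0.0151 + 0.044·7.53) / 0.554 = 0.612 mg/L.
After input B: C = (0.554·0.612 + 0.119·0.66) / 0.673 = 0.6204 mg/L.
3.3 µg/L = 0.0033 mg/L.
After input C: C = (0.673·0.6204 + 0.09·0.0033) / 0.763 = 0.5477 mg/L.

0.548 mg/L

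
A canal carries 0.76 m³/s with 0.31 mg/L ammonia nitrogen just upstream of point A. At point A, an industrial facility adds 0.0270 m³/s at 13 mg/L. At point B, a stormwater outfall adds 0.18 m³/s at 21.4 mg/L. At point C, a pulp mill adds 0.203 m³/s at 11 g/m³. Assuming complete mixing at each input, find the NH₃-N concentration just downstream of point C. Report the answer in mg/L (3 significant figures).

5.70 mg/L

After input A: C = (0.76·0.31 + 0.027·13) / 0.787 = 0.7454 mg/L.
After input B: C = (0.787·0.7454 + 0.18·21.4) / 0.967 = 4.59 mg/L.
After input C: C = (0.967·4.59 + 0.203·11) / 1.17 = 5.702 mg/L.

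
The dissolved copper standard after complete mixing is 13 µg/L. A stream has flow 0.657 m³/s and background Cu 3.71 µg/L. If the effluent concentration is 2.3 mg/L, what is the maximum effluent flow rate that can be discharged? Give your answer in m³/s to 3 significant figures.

3.71 µg/L = 0.00371 mg/L.
13 µg/L = 0.013 mg/L.
Mass balance at complete mixing: C_std·(Q_w + Q_r) = Q_w·C_e + Q_r·C_b.
Rearranging, Q_w = Q_r·(C_std − C_b)/(C_e − C_std) = 0.657·(0.013 − 0.00371) / (2.3 − 0.013) = 0.002669 m³/s.

0.00267 m³/s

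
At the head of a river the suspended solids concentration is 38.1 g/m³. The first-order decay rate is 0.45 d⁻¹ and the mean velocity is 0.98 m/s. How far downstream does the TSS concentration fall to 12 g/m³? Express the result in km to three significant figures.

217 km

From C = C₀·e^(−kt), t = ln(C₀/C)/k = ln(38.1/12)/0.45 = 1.155/0.45 = 2.567 d.
Distance = v·t = 0.98 m/s × 2.218e+05 s = 2.174e+05 m = 217.4 km.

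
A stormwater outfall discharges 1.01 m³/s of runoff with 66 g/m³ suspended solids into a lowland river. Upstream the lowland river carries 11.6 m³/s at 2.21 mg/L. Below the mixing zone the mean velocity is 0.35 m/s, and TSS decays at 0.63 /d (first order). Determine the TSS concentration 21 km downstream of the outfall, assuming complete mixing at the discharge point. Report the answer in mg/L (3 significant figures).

After complete mixing, C₀ = (1.01·66 + 11.6·2.21) / 12.61 = 7.319 mg/L.
Travel time t = 2.1e+04 m / 0.35 m/s = 6e+04 s = 0.6944 d.
C = 7.319·exp(−0.63·0.6944) = 7.319·0.6456 = 4.726 mg/L.

4.73 mg/L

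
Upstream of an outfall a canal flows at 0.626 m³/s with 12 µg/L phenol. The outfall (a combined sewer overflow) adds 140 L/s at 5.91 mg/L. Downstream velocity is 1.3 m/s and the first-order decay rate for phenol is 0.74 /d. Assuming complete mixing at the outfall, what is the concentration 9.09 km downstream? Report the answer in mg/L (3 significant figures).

140 L/s = 0.14 m³/s.
12 µg/L = 0.012 mg/L.
After complete mixing, C₀ = (0.14·5.91 + 0.626·0.012) / 0.766 = 1.09 mg/L.
Travel time t = 9090 m / 1.3 m/s = 6992 s = 0.08093 d.
C = 1.09·exp(−0.74·0.08093) = 1.09·0.9419 = 1.027 mg/L.

1.03 mg/L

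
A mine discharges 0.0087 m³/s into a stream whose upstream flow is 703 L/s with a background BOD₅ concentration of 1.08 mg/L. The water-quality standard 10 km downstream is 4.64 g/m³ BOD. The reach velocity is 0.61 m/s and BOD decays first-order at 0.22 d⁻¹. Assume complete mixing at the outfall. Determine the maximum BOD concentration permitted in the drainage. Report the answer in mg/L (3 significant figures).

308 mg/L

703 L/s = 0.703 m³/s.
Travel time to the compliance point: t = 1e+04/0.61 = 1.639e+04 s = 0.1897 d; decay factor exp(−0.22·0.1897) = 0.9591.
So the concentration just after mixing may be at most 4.64/0.9591 = 4.838 mg/L.
Mass balance: 4.838·0.7117 = 0.0087·Cₑ + 0.703·1.08.
Cₑ = (3.443 − 0.7592) / 0.0087 = 308.5 mg/L.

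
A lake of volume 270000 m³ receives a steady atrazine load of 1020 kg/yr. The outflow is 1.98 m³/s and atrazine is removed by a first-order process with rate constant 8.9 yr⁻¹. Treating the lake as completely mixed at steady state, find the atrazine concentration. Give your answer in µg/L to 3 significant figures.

Outflow Q = 1.98 m³/s × 3.156e+07 s/yr = 6.248e+07 m³/yr.
Steady-state CSTR mass balance: W = Q·C + k·V·C, so C = W/(Q + kV).
Q + kV = 6.248e+07 + 8.9·270000 = 6.489e+07 m³/yr.
C = 1020/6.489e+07 = 1.572e-05 kg/m³ = 0.01572 mg/L = 15.72 µg/L.

15.7 µg/L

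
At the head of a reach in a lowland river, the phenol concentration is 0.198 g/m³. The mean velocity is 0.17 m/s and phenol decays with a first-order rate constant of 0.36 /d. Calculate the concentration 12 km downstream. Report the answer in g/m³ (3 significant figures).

Travel time t = 12 km / 0.17 m/s = 1.2e+04/0.17 = 7.059e+04 s = 0.817 d.
First-order decay: C = 0.198·exp(−0.36·0.817) = 0.198·0.7452 = 0.1475 g/m³.

0.148 g/m³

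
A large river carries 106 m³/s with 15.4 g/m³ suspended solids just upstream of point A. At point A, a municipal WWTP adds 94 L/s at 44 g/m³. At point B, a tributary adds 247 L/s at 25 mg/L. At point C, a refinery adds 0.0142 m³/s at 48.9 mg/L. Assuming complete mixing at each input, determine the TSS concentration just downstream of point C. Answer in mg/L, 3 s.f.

94 L/s = 0.094 m³/s.
After input A: C = (106·15.4 + 0.094·44) / 106.1 = 15.43 mg/L.
247 L/s = 0.247 m³/s.
After input B: C = (106.1·15.43 + 0.247·25) / 106.3 = 15.45 mg/L.
After input C: C = (106.3·15.45 + 0.0142·48.9) / 106.4 = 15.45 mg/L.

15.5 mg/L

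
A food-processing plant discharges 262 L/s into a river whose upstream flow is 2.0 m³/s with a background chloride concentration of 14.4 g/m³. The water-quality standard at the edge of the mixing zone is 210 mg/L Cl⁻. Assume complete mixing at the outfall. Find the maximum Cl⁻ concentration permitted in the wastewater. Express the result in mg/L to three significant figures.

1700 mg/L

262 L/s = 0.262 m³/s.
Mass balance: 210·2.262 = 0.262·Cₑ + 2·14.4.
Cₑ = (475 − 28.8) / 0.262 = 1703 mg/L.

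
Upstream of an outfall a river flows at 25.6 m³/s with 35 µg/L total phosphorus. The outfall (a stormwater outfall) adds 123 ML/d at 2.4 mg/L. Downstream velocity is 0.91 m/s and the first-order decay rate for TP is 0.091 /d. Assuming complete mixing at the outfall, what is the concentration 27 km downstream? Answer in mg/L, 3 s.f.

123 ML/d = 1.424 m³/s.
35 µg/L = 0.035 mg/L.
After complete mixing, C₀ = (1.424·2.4 + 25.6·0.035) / 27.02 = 0.1596 mg/L.
Travel time t = 2.7e+04 m / 0.91 m/s = 2.967e+04 s = 0.3434 d.
C = 0.1596·exp(−0.091·0.3434) = 0.1596·0.9692 = 0.1547 mg/L.

0.155 mg/L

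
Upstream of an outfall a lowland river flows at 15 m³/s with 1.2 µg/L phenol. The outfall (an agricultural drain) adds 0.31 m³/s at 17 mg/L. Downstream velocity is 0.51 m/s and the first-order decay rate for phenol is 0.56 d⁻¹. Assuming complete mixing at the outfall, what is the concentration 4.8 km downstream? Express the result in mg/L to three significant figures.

1.2 µg/L = 0.0012 mg/L.
After complete mixing, C₀ = (0.31·17 + 15·0.0012) / 15.31 = 0.3454 mg/L.
Travel time t = 4800 m / 0.51 m/s = 9412 s = 0.1089 d.
C = 0.3454·exp(−0.56·0.1089) = 0.3454·0.9408 = 0.325 mg/L.

0.325 mg/L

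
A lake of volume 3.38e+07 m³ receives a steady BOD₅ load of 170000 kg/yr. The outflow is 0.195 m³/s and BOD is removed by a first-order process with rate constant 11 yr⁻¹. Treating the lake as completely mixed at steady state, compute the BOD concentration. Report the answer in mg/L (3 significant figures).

Outflow Q = 0.195 m³/s × 3.156e+07 s/yr = 6.154e+06 m³/yr.
Steady-state CSTR mass balance: W = Q·C + k·V·C, so C = W/(Q + kV).
Q + kV = 6.154e+06 + 11·3.38e+07 = 3.78e+08 m³/yr.
C = 170000/3.78e+08 = 0.0004498 kg/m³ = 0.4498 mg/L.

0.450 mg/L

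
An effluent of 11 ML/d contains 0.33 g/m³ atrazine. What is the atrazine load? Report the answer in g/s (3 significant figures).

0.0420 g/s

11 ML/d = 0.1273 m³/s.
Mass flux = Q·C = 0.1273 m³/s × 0.33 g/m³ = 0.04201 g/s.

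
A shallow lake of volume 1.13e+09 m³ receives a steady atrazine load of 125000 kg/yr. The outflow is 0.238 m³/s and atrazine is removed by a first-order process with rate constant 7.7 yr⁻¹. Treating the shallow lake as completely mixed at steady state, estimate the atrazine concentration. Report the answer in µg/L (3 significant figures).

14.4 µg/L

Outflow Q = 0.238 m³/s × 3.156e+07 s/yr = 7.511e+06 m³/yr.
Steady-state CSTR mass balance: W = Q·C + k·V·C, so C = W/(Q + kV).
Q + kV = 7.511e+06 + 7.7·1.13e+09 = 8.709e+09 m³/yr.
C = 125000/8.709e+09 = 1.435e-05 kg/m³ = 0.01435 mg/L = 14.35 µg/L.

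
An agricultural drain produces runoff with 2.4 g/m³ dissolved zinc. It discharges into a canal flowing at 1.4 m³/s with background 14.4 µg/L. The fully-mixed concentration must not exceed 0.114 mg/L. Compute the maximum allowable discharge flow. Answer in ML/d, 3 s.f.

14.4 µg/L = 0.0144 mg/L.
Mass balance at complete mixing: C_std·(Q_w + Q_r) = Q_w·C_e + Q_r·C_b.
Rearranging, Q_w = Q_r·(C_std − C_b)/(C_e − C_std) = 1.4·(0.114 − 0.0144) / (2.4 − 0.114) = 0.061 m³/s.
= 5.27 ML/d.

5.27 ML/d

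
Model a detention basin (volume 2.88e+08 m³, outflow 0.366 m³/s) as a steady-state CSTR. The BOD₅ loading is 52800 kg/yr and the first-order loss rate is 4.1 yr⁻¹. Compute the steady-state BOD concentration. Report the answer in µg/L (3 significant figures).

44.3 µg/L

Outflow Q = 0.366 m³/s × 3.156e+07 s/yr = 1.155e+07 m³/yr.
Steady-state CSTR mass balance: W = Q·C + k·V·C, so C = W/(Q + kV).
Q + kV = 1.155e+07 + 4.1·2.88e+08 = 1.192e+09 m³/yr.
C = 52800/1.192e+09 = 4.428e-05 kg/m³ = 0.04428 mg/L = 44.28 µg/L.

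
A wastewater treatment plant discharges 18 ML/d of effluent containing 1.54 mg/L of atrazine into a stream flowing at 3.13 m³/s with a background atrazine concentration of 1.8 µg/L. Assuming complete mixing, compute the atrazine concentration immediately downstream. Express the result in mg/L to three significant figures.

0.0978 mg/L

18 ML/d = 0.2083 m³/s.
1.8 µg/L = 0.0018 mg/L.
Flow-weighted mixing gives C = (0.2083·1.54 + 3.13·0.0018) / (0.2083 + 3.13) = 0.3265/3.338 = 0.09779 mg/L.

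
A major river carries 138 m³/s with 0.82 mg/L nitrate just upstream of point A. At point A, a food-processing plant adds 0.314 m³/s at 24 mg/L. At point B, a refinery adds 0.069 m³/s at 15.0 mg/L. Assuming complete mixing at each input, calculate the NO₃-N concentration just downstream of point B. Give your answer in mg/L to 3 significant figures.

0.880 mg/L

After input A: C = (138·0.82 + 0.314·24) / 138.3 = 0.8726 mg/L.
After input B: C = (138.3·0.8726 + 0.069·15) / 138.4 = 0.8797 mg/L.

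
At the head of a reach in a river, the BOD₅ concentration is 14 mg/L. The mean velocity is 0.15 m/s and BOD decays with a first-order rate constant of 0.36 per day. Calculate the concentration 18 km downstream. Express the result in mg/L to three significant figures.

8.49 mg/L

Travel time t = 18 km / 0.15 m/s = 1.8e+04/0.15 = 1.2e+05 s = 1.389 d.
First-order decay: C = 14·exp(−0.36·1.389) = 14·0.6065 = 8.491 mg/L.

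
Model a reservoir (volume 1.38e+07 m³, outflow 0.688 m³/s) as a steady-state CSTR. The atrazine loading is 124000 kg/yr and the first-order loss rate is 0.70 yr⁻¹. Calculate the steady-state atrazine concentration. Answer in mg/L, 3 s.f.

3.95 mg/L

Outflow Q = 0.688 m³/s × 3.156e+07 s/yr = 2.171e+07 m³/yr.
Steady-state CSTR mass balance: W = Q·C + k·V·C, so C = W/(Q + kV).
Q + kV = 2.171e+07 + 0.70·1.38e+07 = 3.137e+07 m³/yr.
C = 124000/3.137e+07 = 0.003953 kg/m³ = 3.953 mg/L.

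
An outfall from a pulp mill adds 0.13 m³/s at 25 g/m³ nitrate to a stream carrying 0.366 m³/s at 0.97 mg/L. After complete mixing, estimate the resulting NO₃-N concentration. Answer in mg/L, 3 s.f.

7.27 mg/L

Flow-weighted mixing gives C = (0.13·25 + 0.366·0.97) / (0.13 + 0.366) = 3.605/0.496 = 7.268 mg/L.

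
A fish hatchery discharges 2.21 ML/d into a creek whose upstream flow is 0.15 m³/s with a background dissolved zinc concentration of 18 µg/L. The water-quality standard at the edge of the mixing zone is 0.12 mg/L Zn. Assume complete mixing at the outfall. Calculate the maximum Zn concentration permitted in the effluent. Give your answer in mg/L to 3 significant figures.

0.718 mg/L

2.21 ML/d = 0.02558 m³/s.
18 µg/L = 0.018 mg/L.
Mass balance: 0.12·0.1756 = 0.02558·Cₑ + 0.15·0.018.
Cₑ = (0.02107 − 0.0027) / 0.02558 = 0.7182 mg/L.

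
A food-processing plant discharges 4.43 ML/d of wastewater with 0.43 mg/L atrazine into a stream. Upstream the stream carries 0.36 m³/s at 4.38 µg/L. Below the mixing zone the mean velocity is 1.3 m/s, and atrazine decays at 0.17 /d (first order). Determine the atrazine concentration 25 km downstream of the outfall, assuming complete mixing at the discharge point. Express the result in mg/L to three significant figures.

0.0553 mg/L

4.43 ML/d = 0.05127 m³/s.
4.38 µg/L = 0.00438 mg/L.
After complete mixing, C₀ = (0.05127·0.43 + 0.36·0.00438) / 0.4113 = 0.05744 mg/L.
Travel time t = 2.5e+04 m / 1.3 m/s = 1.923e+04 s = 0.2226 d.
C = 0.05744·exp(−0.17·0.2226) = 0.05744·0.9629 = 0.05531 mg/L.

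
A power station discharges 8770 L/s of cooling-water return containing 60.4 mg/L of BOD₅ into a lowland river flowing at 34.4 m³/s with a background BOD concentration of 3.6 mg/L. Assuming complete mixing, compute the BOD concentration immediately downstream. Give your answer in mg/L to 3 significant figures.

15.1 mg/L

8770 L/s = 8.77 m³/s.
By mass balance at complete mixing, C = (8.77·60.4 + 34.4·3.6) / (8.77 + 34.4) = 653.5/43.17 = 15.14 mg/L.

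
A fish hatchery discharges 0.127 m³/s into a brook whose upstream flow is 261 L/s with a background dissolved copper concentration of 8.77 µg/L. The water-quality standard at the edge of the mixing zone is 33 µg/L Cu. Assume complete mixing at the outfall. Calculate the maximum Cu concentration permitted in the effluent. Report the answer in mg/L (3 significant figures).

0.0828 mg/L

261 L/s = 0.261 m³/s.
8.77 µg/L = 0.00877 mg/L.
33 µg/L = 0.033 mg/L.
Mass balance: 0.033·0.388 = 0.127·Cₑ + 0.261·0.00877.
Cₑ = (0.0128 − 0.002289) / 0.127 = 0.0828 mg/L.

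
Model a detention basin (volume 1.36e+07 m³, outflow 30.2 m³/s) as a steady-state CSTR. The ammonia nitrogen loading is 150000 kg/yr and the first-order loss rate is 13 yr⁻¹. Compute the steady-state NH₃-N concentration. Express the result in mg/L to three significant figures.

0.133 mg/L

Outflow Q = 30.2 m³/s × 3.156e+07 s/yr = 9.53e+08 m³/yr.
Steady-state CSTR mass balance: W = Q·C + k·V·C, so C = W/(Q + kV).
Q + kV = 9.53e+08 + 13·1.36e+07 = 1.13e+09 m³/yr.
C = 150000/1.13e+09 = 0.0001328 kg/m³ = 0.1328 mg/L.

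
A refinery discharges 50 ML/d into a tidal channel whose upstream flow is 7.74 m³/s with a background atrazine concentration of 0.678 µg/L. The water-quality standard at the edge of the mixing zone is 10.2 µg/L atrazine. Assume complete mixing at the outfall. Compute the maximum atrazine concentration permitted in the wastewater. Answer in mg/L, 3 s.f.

0.138 mg/L

50 ML/d = 0.5787 m³/s.
0.678 µg/L = 0.000678 mg/L.
10.2 µg/L = 0.0102 mg/L.
Mass balance: 0.0102·8.319 = 0.5787·Cₑ + 7.74·0.000678.
Cₑ = (0.08485 − 0.005248) / 0.5787 = 0.1376 mg/L.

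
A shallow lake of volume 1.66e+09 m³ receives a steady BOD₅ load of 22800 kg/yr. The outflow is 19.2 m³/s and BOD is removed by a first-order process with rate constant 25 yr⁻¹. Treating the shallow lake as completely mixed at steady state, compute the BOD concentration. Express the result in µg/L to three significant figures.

Outflow Q = 19.2 m³/s × 3.156e+07 s/yr = 6.059e+08 m³/yr.
Steady-state CSTR mass balance: W = Q·C + k·V·C, so C = W/(Q + kV).
Q + kV = 6.059e+08 + 25·1.66e+09 = 4.211e+10 m³/yr.
C = 22800/4.211e+10 = 5.415e-07 kg/m³ = 0.0005415 mg/L = 0.5415 µg/L.

0.541 µg/L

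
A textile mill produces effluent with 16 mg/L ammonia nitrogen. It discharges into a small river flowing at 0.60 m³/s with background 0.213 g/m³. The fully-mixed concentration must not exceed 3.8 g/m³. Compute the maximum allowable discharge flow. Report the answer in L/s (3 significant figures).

Mass balance at complete mixing: C_std·(Q_w + Q_r) = Q_w·C_e + Q_r·C_b.
Rearranging, Q_w = Q_r·(C_std − C_b)/(C_e − C_std) = 0.60·(3.8 − 0.213) / (16 − 3.8) = 0.1764 m³/s.
= 176.4 L/s.

176 L/s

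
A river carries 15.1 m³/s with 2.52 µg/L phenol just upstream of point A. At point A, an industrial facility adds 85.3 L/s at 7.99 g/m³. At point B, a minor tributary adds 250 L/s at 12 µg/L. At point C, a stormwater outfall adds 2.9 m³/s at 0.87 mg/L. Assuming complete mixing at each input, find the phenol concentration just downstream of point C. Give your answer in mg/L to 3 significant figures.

2.52 µg/L = 0.00252 mg/L.
85.3 L/s = 0.0853 m³/s.
After input A: C = (15.1·0.00252 + 0.0853·7.99) / 15.19 = 0.04739 mg/L.
250 L/s = 0.25 m³/s.
12 µg/L = 0.012 mg/L.
After input B: C = (15.19·0.04739 + 0.25·0.012) / 15.44 = 0.04681 mg/L.
After input C: C = (15.44·0.04681 + 2.9·0.87) / 18.34 = 0.177 mg/L.

0.177 mg/L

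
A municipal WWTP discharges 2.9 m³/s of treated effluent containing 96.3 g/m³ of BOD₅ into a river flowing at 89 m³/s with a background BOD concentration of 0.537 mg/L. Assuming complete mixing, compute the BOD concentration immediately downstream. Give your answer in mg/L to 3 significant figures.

3.56 mg/L

By mass balance at complete mixing, C = (2.9·96.3 + 89·0.537) / (2.9 + 89) = 327.1/91.9 = 3.559 mg/L.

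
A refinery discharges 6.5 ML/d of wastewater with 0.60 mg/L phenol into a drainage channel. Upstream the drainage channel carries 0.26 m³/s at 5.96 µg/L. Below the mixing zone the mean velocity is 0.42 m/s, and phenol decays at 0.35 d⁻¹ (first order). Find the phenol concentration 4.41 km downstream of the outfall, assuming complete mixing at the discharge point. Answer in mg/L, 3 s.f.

0.133 mg/L

6.5 ML/d = 0.07523 m³/s.
5.96 µg/L = 0.00596 mg/L.
After complete mixing, C₀ = (0.07523·0.6 + 0.26·0.00596) / 0.3352 = 0.1393 mg/L.
Travel time t = 4410 m / 0.42 m/s = 1.05e+04 s = 0.1215 d.
C = 0.1393·exp(−0.35·0.1215) = 0.1393·0.9584 = 0.1335 mg/L.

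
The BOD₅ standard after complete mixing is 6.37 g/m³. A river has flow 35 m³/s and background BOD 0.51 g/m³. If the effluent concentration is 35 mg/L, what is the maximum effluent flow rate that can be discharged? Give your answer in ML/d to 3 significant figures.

619 ML/d

Mass balance at complete mixing: C_std·(Q_w + Q_r) = Q_w·C_e + Q_r·C_b.
Rearranging, Q_w = Q_r·(C_std − C_b)/(C_e − C_std) = 35·(6.37 − 0.51) / (35 − 6.37) = 7.164 m³/s.
= 619 ML/d.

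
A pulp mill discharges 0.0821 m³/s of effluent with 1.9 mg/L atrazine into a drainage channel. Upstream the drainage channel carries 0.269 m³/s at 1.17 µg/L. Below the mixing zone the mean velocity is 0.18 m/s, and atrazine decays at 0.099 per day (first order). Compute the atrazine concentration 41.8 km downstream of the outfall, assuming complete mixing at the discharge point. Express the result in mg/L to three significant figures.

1.17 µg/L = 0.00117 mg/L.
After complete mixing, C₀ = (0.0821·1.9 + 0.269·0.00117) / 0.3511 = 0.4452 mg/L.
Travel time t = 4.18e+04 m / 0.18 m/s = 2.322e+05 s = 2.688 d.
C = 0.4452·exp(−0.099·2.688) = 0.4452·0.7664 = 0.3412 mg/L.

0.341 mg/L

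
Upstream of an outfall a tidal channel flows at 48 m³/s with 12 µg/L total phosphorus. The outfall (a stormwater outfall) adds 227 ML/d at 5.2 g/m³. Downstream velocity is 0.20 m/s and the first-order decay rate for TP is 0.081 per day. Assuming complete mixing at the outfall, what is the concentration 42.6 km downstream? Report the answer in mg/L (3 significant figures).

0.230 mg/L

227 ML/d = 2.627 m³/s.
12 µg/L = 0.012 mg/L.
After complete mixing, C₀ = (2.627·5.2 + 48·0.012) / 50.63 = 0.2812 mg/L.
Travel time t = 4.26e+04 m / 0.20 m/s = 2.13e+05 s = 2.465 d.
C = 0.2812·exp(−0.081·2.465) = 0.2812·0.819 = 0.2303 mg/L.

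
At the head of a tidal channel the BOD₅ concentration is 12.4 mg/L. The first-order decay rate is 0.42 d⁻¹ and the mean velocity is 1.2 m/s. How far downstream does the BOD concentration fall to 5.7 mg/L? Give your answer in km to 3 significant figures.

From C = C₀·e^(−kt), t = ln(C₀/C)/k = ln(12.4/5.7)/0.42 = 0.7772/0.42 = 1.851 d.
Distance = v·t = 1.2 m/s × 1.599e+05 s = 1.919e+05 m = 191.9 km.

192 km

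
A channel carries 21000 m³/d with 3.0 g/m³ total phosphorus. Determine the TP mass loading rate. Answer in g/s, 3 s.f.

21000 m³/d = 0.2431 m³/s.
Mass flux = Q·C = 0.2431 m³/s × 3 g/m³ = 0.7292 g/s.

0.729 g/s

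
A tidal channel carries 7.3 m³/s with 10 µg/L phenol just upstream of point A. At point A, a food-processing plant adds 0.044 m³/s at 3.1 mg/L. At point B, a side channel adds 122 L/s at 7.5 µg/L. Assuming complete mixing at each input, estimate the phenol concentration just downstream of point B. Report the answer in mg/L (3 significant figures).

10 µg/L = 0.01 mg/L.
After input A: C = (7.3·0.01 + 0.044·3.1) / 7.344 = 0.02851 mg/L.
122 L/s = 0.122 m³/s.
7.5 µg/L = 0.0075 mg/L.
After input B: C = (7.344·0.02851 + 0.122·0.0075) / 7.466 = 0.02817 mg/L.

0.0282 mg/L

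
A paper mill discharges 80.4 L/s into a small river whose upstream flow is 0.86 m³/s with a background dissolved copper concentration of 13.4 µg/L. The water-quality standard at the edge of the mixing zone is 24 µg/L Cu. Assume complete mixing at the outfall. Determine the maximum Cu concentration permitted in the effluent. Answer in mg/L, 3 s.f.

0.137 mg/L

80.4 L/s = 0.0804 m³/s.
13.4 µg/L = 0.0134 mg/L.
24 µg/L = 0.024 mg/L.
Mass balance: 0.024·0.9404 = 0.0804·Cₑ + 0.86·0.0134.
Cₑ = (0.02257 − 0.01152) / 0.0804 = 0.1374 mg/L.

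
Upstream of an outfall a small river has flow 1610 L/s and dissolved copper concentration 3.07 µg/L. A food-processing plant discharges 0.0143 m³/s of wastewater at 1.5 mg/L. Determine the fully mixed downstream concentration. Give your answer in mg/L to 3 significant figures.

1610 L/s = 1.61 m³/s.
3.07 µg/L = 0.00307 mg/L.
By mass balance at complete mixing, C = (0.0143·1.5 + 1.61·0.00307) / (0.0143 + 1.61) = 0.02639/1.624 = 0.01625 mg/L.

0.0162 mg/L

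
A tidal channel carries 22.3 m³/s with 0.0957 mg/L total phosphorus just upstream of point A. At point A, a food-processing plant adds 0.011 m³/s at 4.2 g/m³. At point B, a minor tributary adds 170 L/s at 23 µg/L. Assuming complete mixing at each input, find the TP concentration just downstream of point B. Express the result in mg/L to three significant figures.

0.0972 mg/L

After input A: C = (22.3·0.0957 + 0.011·4.2) / 22.31 = 0.09772 mg/L.
170 L/s = 0.17 m³/s.
23 µg/L = 0.023 mg/L.
After input B: C = (22.31·0.09772 + 0.17·0.023) / 22.48 = 0.09716 mg/L.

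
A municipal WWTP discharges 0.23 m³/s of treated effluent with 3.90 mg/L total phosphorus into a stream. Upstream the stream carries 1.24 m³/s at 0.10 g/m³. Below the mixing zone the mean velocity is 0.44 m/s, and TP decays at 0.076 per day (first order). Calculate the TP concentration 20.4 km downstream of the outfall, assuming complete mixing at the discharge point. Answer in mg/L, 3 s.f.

After complete mixing, C₀ = (0.23·3.9 + 1.24·0.1) / 1.47 = 0.6946 mg/L.
Travel time t = 2.04e+04 m / 0.44 m/s = 4.636e+04 s = 0.5366 d.
C = 0.6946·exp(−0.076·0.5366) = 0.6946·0.96 = 0.6668 mg/L.

0.667 mg/L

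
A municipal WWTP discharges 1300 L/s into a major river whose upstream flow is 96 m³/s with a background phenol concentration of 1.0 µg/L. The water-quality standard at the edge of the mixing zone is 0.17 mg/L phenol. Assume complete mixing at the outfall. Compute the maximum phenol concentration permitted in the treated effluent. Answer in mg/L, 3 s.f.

12.7 mg/L

1300 L/s = 1.3 m³/s.
1.0 µg/L = 0.001 mg/L.
Mass balance: 0.17·97.3 = 1.3·Cₑ + 96·0.001.
Cₑ = (16.54 − 0.096) / 1.3 = 12.65 mg/L.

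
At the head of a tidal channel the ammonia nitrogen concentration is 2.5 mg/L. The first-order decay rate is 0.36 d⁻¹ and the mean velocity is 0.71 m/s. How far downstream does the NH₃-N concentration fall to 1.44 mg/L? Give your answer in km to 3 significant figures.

94.0 km

From C = C₀·e^(−kt), t = ln(C₀/C)/k = ln(2.5/1.44)/0.36 = 0.5516/0.36 = 1.532 d.
Distance = v·t = 0.71 m/s × 1.324e+05 s = 9.4e+04 m = 94 km.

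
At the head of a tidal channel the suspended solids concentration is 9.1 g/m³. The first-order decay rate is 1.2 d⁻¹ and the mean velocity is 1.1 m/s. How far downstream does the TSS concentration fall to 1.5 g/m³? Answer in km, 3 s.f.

From C = C₀·e^(−kt), t = ln(C₀/C)/k = ln(9.1/1.5)/1.2 = 1.803/1.2 = 1.502 d.
Distance = v·t = 1.1 m/s × 1.298e+05 s = 1.428e+05 m = 142.8 km.

143 km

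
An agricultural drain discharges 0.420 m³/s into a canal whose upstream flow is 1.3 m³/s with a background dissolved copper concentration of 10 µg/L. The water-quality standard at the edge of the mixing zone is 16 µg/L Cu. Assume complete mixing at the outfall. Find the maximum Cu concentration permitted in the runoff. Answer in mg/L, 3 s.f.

0.0346 mg/L

10 µg/L = 0.01 mg/L.
16 µg/L = 0.016 mg/L.
Mass balance: 0.016·1.72 = 0.42·Cₑ + 1.3·0.01.
Cₑ = (0.02752 − 0.013) / 0.42 = 0.03457 mg/L.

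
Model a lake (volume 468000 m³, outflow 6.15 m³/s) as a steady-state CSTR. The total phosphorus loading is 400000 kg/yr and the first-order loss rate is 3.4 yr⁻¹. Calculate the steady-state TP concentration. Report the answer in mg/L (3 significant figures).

2.04 mg/L

Outflow Q = 6.15 m³/s × 3.156e+07 s/yr = 1.941e+08 m³/yr.
Steady-state CSTR mass balance: W = Q·C + k·V·C, so C = W/(Q + kV).
Q + kV = 1.941e+08 + 3.4·468000 = 1.957e+08 m³/yr.
C = 400000/1.957e+08 = 0.002044 kg/m³ = 2.044 mg/L.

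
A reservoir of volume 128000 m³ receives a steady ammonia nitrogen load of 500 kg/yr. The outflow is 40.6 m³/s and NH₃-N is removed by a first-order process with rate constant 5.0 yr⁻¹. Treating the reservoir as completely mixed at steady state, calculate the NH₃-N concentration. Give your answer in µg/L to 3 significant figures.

0.390 µg/L

Outflow Q = 40.6 m³/s × 3.156e+07 s/yr = 1.281e+09 m³/yr.
Steady-state CSTR mass balance: W = Q·C + k·V·C, so C = W/(Q + kV).
Q + kV = 1.281e+09 + 5.0·128000 = 1.282e+09 m³/yr.
C = 500/1.282e+09 = 3.901e-07 kg/m³ = 0.0003901 mg/L = 0.3901 µg/L.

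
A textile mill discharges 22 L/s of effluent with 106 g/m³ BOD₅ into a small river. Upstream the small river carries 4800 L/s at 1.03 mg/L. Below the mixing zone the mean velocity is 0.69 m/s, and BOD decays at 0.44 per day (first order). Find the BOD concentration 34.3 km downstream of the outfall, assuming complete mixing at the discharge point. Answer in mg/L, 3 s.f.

22 L/s = 0.022 m³/s.
4800 L/s = 4.8 m³/s.
After complete mixing, C₀ = (0.022·106 + 4.8·1.03) / 4.822 = 1.509 mg/L.
Travel time t = 3.43e+04 m / 0.69 m/s = 4.971e+04 s = 0.5753 d.
C = 1.509·exp(−0.44·0.5753) = 1.509·0.7763 = 1.171 mg/L.

1.17 mg/L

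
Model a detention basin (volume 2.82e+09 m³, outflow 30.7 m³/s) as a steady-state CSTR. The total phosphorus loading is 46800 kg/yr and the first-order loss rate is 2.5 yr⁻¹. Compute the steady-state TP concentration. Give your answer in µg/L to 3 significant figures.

Outflow Q = 30.7 m³/s × 3.156e+07 s/yr = 9.688e+08 m³/yr.
Steady-state CSTR mass balance: W = Q·C + k·V·C, so C = W/(Q + kV).
Q + kV = 9.688e+08 + 2.5·2.82e+09 = 8.019e+09 m³/yr.
C = 46800/8.019e+09 = 5.836e-06 kg/m³ = 0.005836 mg/L = 5.836 µg/L.

5.84 µg/L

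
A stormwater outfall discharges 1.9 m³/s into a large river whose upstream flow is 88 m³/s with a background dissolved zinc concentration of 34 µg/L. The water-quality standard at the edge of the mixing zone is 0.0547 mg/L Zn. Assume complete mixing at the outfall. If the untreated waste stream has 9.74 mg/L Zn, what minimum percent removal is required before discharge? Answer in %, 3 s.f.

89.6 %

34 µg/L = 0.034 mg/L.
Mass balance: 0.0547·89.9 = 1.9·Cₑ + 88·0.034.
Cₑ = (4.918 − 2.992) / 1.9 = 1.013 mg/L.
Required removal = 1 − 1.013/9.74 = 89.6 %.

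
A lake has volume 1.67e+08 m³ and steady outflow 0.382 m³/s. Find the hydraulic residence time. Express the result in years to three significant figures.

Q = 0.382 m³/s × 3.156e+07 s/yr = 1.206e+07 m³/yr.
Hydraulic residence time τ = V/Q = 1.67e+08/1.206e+07 = 13.85 yr.

13.9 yr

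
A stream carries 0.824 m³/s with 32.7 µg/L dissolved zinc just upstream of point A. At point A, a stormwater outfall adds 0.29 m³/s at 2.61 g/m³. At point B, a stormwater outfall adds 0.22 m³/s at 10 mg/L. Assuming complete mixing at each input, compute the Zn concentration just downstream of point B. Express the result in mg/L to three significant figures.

2.24 mg/L

32.7 µg/L = 0.0327 mg/L.
After input A: C = (0.824·0.0327 + 0.29·2.61) / 1.114 = 0.7036 mg/L.
After input B: C = (1.114·0.7036 + 0.22·10) / 1.334 = 2.237 mg/L.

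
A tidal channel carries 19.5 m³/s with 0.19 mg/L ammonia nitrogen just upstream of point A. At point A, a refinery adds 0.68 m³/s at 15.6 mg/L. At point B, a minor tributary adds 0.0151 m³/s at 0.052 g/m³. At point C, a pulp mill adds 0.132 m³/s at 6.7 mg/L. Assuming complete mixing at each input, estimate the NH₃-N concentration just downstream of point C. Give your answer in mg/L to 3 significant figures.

0.748 mg/L

After input A: C = (19.5·0.19 + 0.68·15.6) / 20.18 = 0.7093 mg/L.
After input B: C = (20.18·0.7093 + 0.0151·0.052) / 20.2 = 0.7088 mg/L.
After input C: C = (20.2·0.7088 + 0.132·6.7) / 20.33 = 0.7477 mg/L.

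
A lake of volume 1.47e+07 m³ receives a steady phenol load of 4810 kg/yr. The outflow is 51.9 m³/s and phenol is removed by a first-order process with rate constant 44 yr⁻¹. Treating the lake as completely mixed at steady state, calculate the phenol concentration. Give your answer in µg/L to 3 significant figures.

2.11 µg/L

Outflow Q = 51.9 m³/s × 3.156e+07 s/yr = 1.638e+09 m³/yr.
Steady-state CSTR mass balance: W = Q·C + k·V·C, so C = W/(Q + kV).
Q + kV = 1.638e+09 + 44·1.47e+07 = 2.285e+09 m³/yr.
C = 4810/2.285e+09 = 2.105e-06 kg/m³ = 0.002105 mg/L = 2.105 µg/L.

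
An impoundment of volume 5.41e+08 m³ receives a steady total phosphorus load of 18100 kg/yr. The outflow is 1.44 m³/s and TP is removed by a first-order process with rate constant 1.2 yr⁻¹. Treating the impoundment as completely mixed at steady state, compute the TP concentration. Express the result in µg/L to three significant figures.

Outflow Q = 1.44 m³/s × 3.156e+07 s/yr = 4.544e+07 m³/yr.
Steady-state CSTR mass balance: W = Q·C + k·V·C, so C = W/(Q + kV).
Q + kV = 4.544e+07 + 1.2·5.41e+08 = 6.946e+08 m³/yr.
C = 18100/6.946e+08 = 2.606e-05 kg/m³ = 0.02606 mg/L = 26.06 µg/L.

26.1 µg/L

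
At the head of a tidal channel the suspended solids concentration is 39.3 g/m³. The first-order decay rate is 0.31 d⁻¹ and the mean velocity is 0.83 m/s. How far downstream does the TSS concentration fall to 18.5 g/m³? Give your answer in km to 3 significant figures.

From C = C₀·e^(−kt), t = ln(C₀/C)/k = ln(39.3/18.5)/0.31 = 0.7535/0.31 = 2.43 d.
Distance = v·t = 0.83 m/s × 2.1e+05 s = 1.743e+05 m = 174.3 km.

174 km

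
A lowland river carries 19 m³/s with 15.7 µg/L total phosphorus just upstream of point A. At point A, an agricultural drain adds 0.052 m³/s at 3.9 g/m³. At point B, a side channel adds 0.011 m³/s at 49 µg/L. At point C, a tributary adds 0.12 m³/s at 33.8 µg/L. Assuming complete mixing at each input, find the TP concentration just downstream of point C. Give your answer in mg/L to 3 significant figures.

15.7 µg/L = 0.0157 mg/L.
After input A: C = (19·0.0157 + 0.052·3.9) / 19.05 = 0.0263 mg/L.
49 µg/L = 0.049 mg/L.
After input B: C = (19.05·0.0263 + 0.011·0.049) / 19.06 = 0.02631 mg/L.
33.8 µg/L = 0.0338 mg/L.
After input C: C = (19.06·0.02631 + 0.12·0.0338) / 19.18 = 0.02636 mg/L.

0.0264 mg/L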